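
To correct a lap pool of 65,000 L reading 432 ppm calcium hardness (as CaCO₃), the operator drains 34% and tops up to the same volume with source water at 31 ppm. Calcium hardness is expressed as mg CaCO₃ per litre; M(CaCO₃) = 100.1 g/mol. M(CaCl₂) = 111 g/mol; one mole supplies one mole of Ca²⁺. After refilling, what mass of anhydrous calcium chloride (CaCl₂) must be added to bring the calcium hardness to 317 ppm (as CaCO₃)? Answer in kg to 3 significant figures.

After draining 34% and refilling: 432 × 0.66 + 31 × 0.34 = 295.66 ppm.
Deficit to target: 317 − 295.66 = 21.34 mg/L.
As CaCO₃: 21.34 mg/L × 65,000 L = 1387 g; ÷ 100.1 = 13.86 mol Ca²⁺.
Mass: 13.86 × 111 = 1538 g.

1.54 kg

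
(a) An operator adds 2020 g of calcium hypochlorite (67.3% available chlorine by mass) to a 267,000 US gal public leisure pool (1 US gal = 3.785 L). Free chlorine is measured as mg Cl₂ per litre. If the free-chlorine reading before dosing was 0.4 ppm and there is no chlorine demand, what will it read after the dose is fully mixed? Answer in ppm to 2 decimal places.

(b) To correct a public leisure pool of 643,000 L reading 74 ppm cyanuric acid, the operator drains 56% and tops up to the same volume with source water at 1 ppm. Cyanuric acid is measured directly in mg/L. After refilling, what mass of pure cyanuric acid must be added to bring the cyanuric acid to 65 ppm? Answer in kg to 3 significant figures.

(a) Volume: 267,000 US gal × 3.785 L/gal = 1,010,595 L.
(a) Available chlorine delivered: 2020 g × 0.673 = 1359 g as Cl₂.
(a) Concentration rise: 1359 g / 1,010,595 L = 1.345 mg/L = 1.35 ppm.
(a) Final FC: 0.4 + 1.35 = 1.75 ppm.

(b) After draining 56% and refilling: 74 × 0.44 + 1 × 0.56 = 33.12 ppm.
(b) Deficit to target: 65 − 33.12 = 31.88 mg/L.
(b) Mass: 31.88 mg/L × 643,000 L = 20,500 g cyanuric acid.

(a) 1.75 ppm; (b) 20.5 kg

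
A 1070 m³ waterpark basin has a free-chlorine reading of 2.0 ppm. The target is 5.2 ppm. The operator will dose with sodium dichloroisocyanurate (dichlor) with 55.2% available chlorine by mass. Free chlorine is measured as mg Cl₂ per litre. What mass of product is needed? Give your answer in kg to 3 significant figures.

Volume: 1070 m³ = 1,070,000 L.
Chlorine deficit: 5.2 − 2.0 = 3.2 ppm = 3.2 mg/L as Cl₂.
Cl₂ equivalent needed: 3.2 mg/L × 1,070,000 L = 3,424,000 mg = 3424 g.
Product at 55.2% available chlorine: 3424 / 0.552 = 6203 g.

6.20 kg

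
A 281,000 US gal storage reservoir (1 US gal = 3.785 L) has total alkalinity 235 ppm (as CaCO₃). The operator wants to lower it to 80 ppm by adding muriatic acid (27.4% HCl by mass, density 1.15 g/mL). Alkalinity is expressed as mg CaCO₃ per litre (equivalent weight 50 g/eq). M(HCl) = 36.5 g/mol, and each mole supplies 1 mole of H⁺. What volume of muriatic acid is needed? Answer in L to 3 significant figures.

382 L

Volume: 281,000 US gal × 3.785 L/gal = 1,063,585 L.
Alkalinity to neutralize: (235 − 80) = 155 mg/L as CaCO₃ × 1,063,585 L = 164,900 g as CaCO₃.
Equivalents of H⁺ required: 164,900 ÷ 50 g/eq = 3297 eq = 3297 mol HCl.
Mass of HCl: 3297 × 36.5 = 120,300 g.
Mass of 27.4% solution: 120,300 / 0.274 = 439,200 g.
Volume: 439,200 g ÷ 1.15 g/mL = 381,900 mL.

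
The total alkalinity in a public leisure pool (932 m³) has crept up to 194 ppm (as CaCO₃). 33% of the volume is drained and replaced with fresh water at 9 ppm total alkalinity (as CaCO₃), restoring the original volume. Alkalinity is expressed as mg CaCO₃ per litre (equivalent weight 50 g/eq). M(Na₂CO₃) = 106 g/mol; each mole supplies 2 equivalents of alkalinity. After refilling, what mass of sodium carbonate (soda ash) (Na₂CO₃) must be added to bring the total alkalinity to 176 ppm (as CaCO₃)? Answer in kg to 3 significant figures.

Volume: 932 m³ = 932,000 L.
After draining 33% and refilling: 194 × 0.67 + 9 × 0.33 = 132.95 ppm.
Deficit to target: 176 − 132.95 = 43.05 mg/L.
As CaCO₃: 43.05 mg/L × 932,000 L = 40,120 g; ÷ 50 g/eq ÷ 2 = 401.2 mol Na₂CO₃.
Mass: 401.2 × 106 = 42,530 g.

42.5 kg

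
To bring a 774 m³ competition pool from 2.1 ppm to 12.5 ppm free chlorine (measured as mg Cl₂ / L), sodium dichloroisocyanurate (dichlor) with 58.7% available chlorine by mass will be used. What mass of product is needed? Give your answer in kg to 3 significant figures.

13.7 kg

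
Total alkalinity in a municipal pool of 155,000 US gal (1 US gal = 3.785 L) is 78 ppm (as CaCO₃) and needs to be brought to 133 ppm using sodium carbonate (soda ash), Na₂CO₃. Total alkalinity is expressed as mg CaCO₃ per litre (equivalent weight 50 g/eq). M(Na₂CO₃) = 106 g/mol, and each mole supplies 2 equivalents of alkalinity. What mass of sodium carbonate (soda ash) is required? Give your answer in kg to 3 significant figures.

34.2 kg

Volume: 155,000 US gal × 3.785 L/gal = 586,675 L.
Alkalinity to add: (133 − 78) = 55 mg/L as CaCO₃ × 586,675 L = 32,270 g as CaCO₃.
Equivalents: 32,270 g ÷ 50 g/eq = 645.3 eq.
Each mole of Na₂CO₃ supplies 2 eq, so 645.3 / 2 = 322.7 mol.
Mass: 322.7 mol × 106 g/mol = 34,200 g.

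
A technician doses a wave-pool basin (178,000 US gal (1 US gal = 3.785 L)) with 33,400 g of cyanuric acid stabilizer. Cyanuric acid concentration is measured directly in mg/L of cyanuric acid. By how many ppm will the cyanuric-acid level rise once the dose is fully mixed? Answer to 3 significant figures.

49.6 ppm

Volume: 178,000 US gal × 3.785 L/gal = 673,730 L.
Rise: 33,400 g / 673,730 L × 1000 = 49.57 mg/L.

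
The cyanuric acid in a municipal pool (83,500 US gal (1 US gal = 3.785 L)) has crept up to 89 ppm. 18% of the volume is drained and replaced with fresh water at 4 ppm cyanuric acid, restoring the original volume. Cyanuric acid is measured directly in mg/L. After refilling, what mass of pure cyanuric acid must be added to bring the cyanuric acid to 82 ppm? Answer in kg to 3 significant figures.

2.62 kg

Volume: 83,500 US gal × 3.785 L/gal = 316,048 L.
After draining 18% and refilling: 89 × 0.82 + 4 × 0.18 = 73.7 ppm.
Deficit to target: 82 − 73.7 = 8.3 mg/L.
Mass: 8.3 mg/L × 316,048 L = 2623 g cyanuric acid.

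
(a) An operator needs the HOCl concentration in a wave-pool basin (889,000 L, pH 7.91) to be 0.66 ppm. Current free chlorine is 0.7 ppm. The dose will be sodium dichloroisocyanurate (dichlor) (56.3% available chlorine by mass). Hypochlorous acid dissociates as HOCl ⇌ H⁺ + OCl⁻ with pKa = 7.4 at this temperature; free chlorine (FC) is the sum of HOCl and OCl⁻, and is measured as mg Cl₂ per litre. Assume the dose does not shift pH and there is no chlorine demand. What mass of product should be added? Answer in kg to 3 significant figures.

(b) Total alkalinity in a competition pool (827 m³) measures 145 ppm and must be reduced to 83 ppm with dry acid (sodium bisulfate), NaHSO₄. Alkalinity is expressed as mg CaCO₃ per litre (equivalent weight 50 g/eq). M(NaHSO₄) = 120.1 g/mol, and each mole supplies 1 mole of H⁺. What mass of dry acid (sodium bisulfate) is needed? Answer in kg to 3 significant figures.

(a) 3.31 kg; (b) 123 kg

(a) [OCl⁻]/[HOCl] = 10^(pH − pKa) = 10^(7.91 − 7.4) = 3.236; fraction as HOCl = 1/(1 + 3.236) = 0.2361.
(a) Free chlorine required for 0.66 ppm HOCl: 0.66 / 0.2361 = 2.796 ppm.
(a) FC to add: 2.796 − 0.7 = 2.096 mg/L as Cl₂.
(a) Cl₂ equivalent: 2.096 mg/L × 889,000 L = 1863 g.
(a) Product at 56.3% available Cl: 1863 / 0.563 = 3309 g.

(b) Volume: 827 m³ = 827,000 L.
(b) Alkalinity to neutralize: (145 − 83) = 62 mg/L as CaCO₃ × 827,000 L = 51,270 g as CaCO₃.
(b) Equivalents of H⁺ required: 51,270 ÷ 50 g/eq = 1025 eq = 1025 mol NaHSO₄.
(b) Mass of NaHSO₄: 1025 × 120.1 = 123,200 g.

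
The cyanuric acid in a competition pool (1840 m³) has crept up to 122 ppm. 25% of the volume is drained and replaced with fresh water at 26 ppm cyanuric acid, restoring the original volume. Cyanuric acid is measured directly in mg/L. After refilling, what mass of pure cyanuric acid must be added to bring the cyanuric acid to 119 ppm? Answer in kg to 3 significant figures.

38.6 kg

Volume: 1840 m³ = 1,840,000 L.
After draining 25% and refilling: 122 × 0.75 + 26 × 0.25 = 98 ppm.
Deficit to target: 119 − 98 = 21 mg/L.
Mass: 21 mg/L × 1,840,000 L = 38,640 g cyanuric acid.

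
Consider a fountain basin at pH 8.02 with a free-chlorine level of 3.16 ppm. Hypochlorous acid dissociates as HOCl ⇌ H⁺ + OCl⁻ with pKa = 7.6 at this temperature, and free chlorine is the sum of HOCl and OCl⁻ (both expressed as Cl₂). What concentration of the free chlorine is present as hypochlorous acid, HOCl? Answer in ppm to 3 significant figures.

0.870 ppm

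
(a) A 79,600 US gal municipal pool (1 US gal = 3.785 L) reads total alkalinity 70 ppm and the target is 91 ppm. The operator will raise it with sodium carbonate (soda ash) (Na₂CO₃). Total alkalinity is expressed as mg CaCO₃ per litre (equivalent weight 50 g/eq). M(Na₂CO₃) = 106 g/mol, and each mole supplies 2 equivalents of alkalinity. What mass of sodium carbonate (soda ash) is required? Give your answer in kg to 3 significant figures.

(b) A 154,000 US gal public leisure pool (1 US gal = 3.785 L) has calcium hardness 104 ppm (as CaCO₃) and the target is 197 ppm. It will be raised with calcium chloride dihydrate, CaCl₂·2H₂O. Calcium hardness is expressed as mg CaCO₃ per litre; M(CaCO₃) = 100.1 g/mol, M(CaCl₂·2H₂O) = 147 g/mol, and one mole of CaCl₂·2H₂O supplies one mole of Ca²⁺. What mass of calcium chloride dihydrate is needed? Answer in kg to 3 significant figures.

(a) Volume: 79,600 US gal × 3.785 L/gal = 301,286 L.
(a) Alkalinity to add: (91 − 70) = 21 mg/L as CaCO₃ × 301,286 L = 6327 g as CaCO₃.
(a) Equivalents: 6327 g ÷ 50 g/eq = 126.5 eq.
(a) Each mole of Na₂CO₃ supplies 2 eq, so 126.5 / 2 = 63.27 mol.
(a) Mass: 63.27 mol × 106 g/mol = 6707 g.

(b) Volume: 154,000 US gal × 3.785 L/gal = 582,890 L.
(b) Hardness to add: (197 − 104) = 93 mg/L as CaCO₃ × 582,890 L = 54,210 g as CaCO₃.
(b) Moles of Ca²⁺ (1 mol Ca²⁺ ≡ 1 mol CaCO₃): 54,210 / 100.1 g/mol = 541.5 mol.
(b) Mass of CaCl₂·2H₂O: 541.5 × 147 = 79,610 g.

(a) 6.71 kg; (b) 79.6 kg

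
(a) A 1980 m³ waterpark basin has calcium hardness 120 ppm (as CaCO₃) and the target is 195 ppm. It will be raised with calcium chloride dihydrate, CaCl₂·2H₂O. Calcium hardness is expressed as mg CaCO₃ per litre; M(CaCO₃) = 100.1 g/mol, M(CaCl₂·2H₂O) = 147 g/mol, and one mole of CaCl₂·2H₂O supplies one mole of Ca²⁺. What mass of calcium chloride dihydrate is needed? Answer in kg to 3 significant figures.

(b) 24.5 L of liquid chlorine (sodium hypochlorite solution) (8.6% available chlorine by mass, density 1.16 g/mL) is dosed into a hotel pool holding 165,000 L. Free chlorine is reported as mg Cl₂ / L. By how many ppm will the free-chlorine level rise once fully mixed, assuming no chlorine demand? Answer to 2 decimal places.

(a) 218 kg; (b) 14.81 ppm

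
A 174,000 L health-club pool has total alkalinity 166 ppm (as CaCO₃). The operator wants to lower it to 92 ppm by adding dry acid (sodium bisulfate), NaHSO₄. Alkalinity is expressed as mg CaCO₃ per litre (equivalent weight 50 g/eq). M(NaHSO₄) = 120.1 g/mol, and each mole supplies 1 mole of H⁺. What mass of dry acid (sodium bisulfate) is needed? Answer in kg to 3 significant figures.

Alkalinity to neutralize: (166 − 92) = 74 mg/L as CaCO₃ × 174,000 L = 12,880 g as CaCO₃.
Equivalents of H⁺ required: 12,880 ÷ 50 g/eq = 257.5 eq = 257.5 mol NaHSO₄.
Mass of NaHSO₄: 257.5 × 120.1 = 30,930 g.

30.9 kg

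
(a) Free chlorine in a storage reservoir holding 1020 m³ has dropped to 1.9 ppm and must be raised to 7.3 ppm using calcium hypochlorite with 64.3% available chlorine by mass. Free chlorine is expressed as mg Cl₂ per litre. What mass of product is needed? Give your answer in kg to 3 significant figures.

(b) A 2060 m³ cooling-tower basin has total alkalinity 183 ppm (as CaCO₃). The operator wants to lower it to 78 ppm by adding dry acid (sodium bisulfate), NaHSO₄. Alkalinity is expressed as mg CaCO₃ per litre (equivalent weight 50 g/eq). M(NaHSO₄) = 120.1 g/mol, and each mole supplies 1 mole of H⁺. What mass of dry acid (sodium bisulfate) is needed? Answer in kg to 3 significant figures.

(a) 8.57 kg; (b) 520 kg

(a) Volume: 1020 m³ = 1,020,000 L.
(a) Chlorine deficit: 7.3 − 1.9 = 5.4 ppm = 5.4 mg/L as Cl₂.
(a) Cl₂ equivalent needed: 5.4 mg/L × 1,020,000 L = 5,508,000 mg = 5508 g.
(a) Product at 64.3% available chlorine: 5508 / 0.643 = 8566 g.

(b) Volume: 2060 m³ = 2,060,000 L.
(b) Alkalinity to neutralize: (183 − 78) = 105 mg/L as CaCO₃ × 2,060,000 L = 216,300 g as CaCO₃.
(b) Equivalents of H⁺ required: 216,300 ÷ 50 g/eq = 4326 eq = 4326 mol NaHSO₄.
(b) Mass of NaHSO₄: 4326 × 120.1 = 519,600 g.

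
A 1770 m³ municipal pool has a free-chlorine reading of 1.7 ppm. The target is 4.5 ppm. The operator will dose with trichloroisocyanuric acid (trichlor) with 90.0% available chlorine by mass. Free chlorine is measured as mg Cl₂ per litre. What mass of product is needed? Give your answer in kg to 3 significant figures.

5.51 kg

Volume: 1770 m³ = 1,770,000 L.
Chlorine deficit: 4.5 − 1.7 = 2.8 ppm = 2.8 mg/L as Cl₂.
Cl₂ equivalent needed: 2.8 mg/L × 1,770,000 L = 4,956,000 mg = 4956 g.
Product at 90.0% available chlorine: 4956 / 0.9 = 5507 g.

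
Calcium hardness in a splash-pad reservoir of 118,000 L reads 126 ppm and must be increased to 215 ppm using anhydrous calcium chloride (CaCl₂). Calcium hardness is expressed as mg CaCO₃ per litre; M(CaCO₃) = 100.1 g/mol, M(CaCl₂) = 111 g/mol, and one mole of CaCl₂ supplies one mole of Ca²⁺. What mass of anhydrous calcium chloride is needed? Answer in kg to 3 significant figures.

11.6 kg

Hardness to add: (215 − 126) = 89 mg/L as CaCO₃ × 118,000 L = 10,500 g as CaCO₃.
Moles of Ca²⁺ (1 mol Ca²⁺ ≡ 1 mol CaCO₃): 10,500 / 100.1 g/mol = 104.9 mol.
Mass of CaCl₂: 104.9 × 111 = 11,650 g.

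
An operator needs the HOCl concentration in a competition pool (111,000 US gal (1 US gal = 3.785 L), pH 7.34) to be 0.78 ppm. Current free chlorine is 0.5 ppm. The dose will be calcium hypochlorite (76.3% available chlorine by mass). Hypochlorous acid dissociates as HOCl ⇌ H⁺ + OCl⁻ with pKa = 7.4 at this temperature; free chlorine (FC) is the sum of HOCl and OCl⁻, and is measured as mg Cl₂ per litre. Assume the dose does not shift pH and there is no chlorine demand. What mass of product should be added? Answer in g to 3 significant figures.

Volume: 111,000 US gal × 3.785 L/gal = 420,135 L.
[OCl⁻]/[HOCl] = 10^(pH − pKa) = 10^(7.34 − 7.4) = 0.871; fraction as HOCl = 1/(1 + 0.871) = 0.5345.
Free chlorine required for 0.78 ppm HOCl: 0.78 / 0.5345 = 1.459 ppm.
FC to add: 1.459 − 0.5 = 0.9594 mg/L as Cl₂.
Cl₂ equivalent: 0.9594 mg/L × 420,135 L = 403.1 g.
Product at 76.3% available Cl: 403.1 / 0.763 = 528.3 g.

528 g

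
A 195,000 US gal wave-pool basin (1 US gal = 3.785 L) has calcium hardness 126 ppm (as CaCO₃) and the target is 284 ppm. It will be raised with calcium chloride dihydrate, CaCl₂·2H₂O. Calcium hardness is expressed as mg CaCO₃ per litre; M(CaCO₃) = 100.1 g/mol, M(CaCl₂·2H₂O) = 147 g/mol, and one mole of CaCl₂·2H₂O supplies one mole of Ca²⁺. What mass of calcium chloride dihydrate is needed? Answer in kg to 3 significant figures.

171 kg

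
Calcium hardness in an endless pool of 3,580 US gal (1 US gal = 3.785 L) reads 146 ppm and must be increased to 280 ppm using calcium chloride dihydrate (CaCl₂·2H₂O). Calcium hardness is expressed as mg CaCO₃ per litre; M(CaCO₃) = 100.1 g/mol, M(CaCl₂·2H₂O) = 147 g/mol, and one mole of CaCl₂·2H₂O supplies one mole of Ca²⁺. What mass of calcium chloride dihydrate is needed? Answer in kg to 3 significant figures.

Volume: 3,580 US gal × 3.785 L/gal = 13,550 L.
Hardness to add: (280 − 146) = 134 mg/L as CaCO₃ × 13,550 L = 1816 g as CaCO₃.
Moles of Ca²⁺ (1 mol Ca²⁺ ≡ 1 mol CaCO₃): 1816 / 100.1 g/mol = 18.14 mol.
Mass of CaCl₂·2H₂O: 18.14 × 147 = 2666 g.

2.67 kg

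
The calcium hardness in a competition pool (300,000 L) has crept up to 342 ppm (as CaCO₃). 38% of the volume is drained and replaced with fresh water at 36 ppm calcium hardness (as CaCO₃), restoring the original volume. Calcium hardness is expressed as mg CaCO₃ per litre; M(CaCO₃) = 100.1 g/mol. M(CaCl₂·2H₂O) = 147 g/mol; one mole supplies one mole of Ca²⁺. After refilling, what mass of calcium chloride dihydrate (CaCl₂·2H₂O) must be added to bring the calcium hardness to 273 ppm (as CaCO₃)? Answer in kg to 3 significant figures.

After draining 38% and refilling: 342 × 0.62 + 36 × 0.38 = 225.72 ppm.
Deficit to target: 273 − 225.72 = 47.28 mg/L.
As CaCO₃: 47.28 mg/L × 300,000 L = 14,180 g; ÷ 100.1 = 141.7 mol Ca²⁺.
Mass: 141.7 × 147 = 20,830 g.

20.8 kg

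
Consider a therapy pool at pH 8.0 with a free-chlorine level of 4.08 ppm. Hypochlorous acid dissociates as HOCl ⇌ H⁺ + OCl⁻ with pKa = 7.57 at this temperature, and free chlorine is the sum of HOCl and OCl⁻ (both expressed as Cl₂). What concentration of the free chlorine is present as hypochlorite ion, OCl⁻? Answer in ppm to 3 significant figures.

[OCl⁻]/[HOCl] = 10^(pH − pKa) = 10^(8.0 − 7.57) = 10^0.43 = 2.692.
Fraction as HOCl = 1 / (1 + 2.692) = 0.2709.
OCl⁻ = (1 − 0.2709) × 4.08 ppm = 2.975 ppm.

2.97 ppm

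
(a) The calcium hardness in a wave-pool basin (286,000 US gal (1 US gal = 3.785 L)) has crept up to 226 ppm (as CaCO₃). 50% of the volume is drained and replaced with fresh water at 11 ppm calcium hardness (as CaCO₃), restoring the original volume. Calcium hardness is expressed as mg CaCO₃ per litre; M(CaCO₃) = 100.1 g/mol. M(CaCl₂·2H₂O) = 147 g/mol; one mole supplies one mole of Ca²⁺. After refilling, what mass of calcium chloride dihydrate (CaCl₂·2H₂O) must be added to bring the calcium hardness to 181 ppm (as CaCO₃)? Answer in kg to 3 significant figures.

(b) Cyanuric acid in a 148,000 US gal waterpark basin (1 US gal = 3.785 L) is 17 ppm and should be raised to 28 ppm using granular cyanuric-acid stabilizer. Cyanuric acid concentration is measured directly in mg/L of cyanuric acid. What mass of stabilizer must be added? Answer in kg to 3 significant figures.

(a) 99.4 kg; (b) 6.16 kg

(a) Volume: 286,000 US gal × 3.785 L/gal = 1,082,510 L.
(a) After draining 50% and refilling: 226 × 0.50 + 11 × 0.50 = 118.5 ppm.
(a) Deficit to target: 181 − 118.5 = 62.5 mg/L.
(a) As CaCO₃: 62.5 mg/L × 1,082,510 L = 67,660 g; ÷ 100.1 = 675.9 mol Ca²⁺.
(a) Mass: 675.9 × 147 = 99,360 g.

(b) Volume: 148,000 US gal × 3.785 L/gal = 560,180 L.
(b) CYA to add: (28 − 17) = 11 mg/L × 560,180 L = 6162 g cyanuric acid.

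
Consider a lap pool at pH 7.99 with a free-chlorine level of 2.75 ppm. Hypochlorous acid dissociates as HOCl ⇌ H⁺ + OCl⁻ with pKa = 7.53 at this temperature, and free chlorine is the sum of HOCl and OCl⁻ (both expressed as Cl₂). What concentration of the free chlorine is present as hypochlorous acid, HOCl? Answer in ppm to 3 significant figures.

[OCl⁻]/[HOCl] = 10^(pH − pKa) = 10^(7.99 − 7.53) = 10^0.46 = 2.884.
Fraction as HOCl = 1 / (1 + 2.884) = 0.2575.
HOCl = 0.2575 × 2.75 ppm = 0.708 ppm.

0.708 ppm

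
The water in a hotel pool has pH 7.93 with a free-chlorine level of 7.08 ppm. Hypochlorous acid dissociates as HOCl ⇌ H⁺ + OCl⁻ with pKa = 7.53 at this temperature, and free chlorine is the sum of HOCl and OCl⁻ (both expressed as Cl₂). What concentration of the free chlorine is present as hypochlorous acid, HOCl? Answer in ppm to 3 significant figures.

[OCl⁻]/[HOCl] = 10^(pH − pKa) = 10^(7.93 − 7.53) = 10^0.40 = 2.512.
Fraction as HOCl = 1 / (1 + 2.512) = 0.2847.
HOCl = 0.2847 × 7.08 ppm = 2.016 ppm.

2.02 ppm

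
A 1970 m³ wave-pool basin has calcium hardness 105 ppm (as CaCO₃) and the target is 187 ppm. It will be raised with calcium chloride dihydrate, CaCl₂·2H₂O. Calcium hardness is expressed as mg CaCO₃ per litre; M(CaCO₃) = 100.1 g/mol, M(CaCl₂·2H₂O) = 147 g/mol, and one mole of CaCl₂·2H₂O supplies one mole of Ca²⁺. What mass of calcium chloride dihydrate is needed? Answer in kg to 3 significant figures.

Volume: 1970 m³ = 1,970,000 L.
Hardness to add: (187 − 105) = 82 mg/L as CaCO₃ × 1,970,000 L = 161,500 g as CaCO₃.
Moles of Ca²⁺ (1 mol Ca²⁺ ≡ 1 mol CaCO₃): 161,500 / 100.1 g/mol = 1614 mol.
Mass of CaCl₂·2H₂O: 1614 × 147 = 237,200 g.

237 kg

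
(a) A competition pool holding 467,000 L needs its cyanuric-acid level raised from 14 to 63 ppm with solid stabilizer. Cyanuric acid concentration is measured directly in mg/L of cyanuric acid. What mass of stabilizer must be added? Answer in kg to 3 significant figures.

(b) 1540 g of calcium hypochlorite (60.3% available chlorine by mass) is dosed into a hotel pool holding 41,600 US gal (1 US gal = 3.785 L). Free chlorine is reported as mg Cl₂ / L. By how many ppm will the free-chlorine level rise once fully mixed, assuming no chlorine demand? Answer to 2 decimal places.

(a) CYA to add: (63 − 14) = 49 mg/L × 467,000 L = 22,880 g cyanuric acid.

(b) Volume: 41,600 US gal × 3.785 L/gal = 157,456 L.
(b) Available chlorine delivered: 1540 g × 0.603 = 928.6 g as Cl₂.
(b) Concentration rise: 928.6 g / 157,456 L = 5.898 mg/L = 5.90 ppm.

(a) 22.9 kg; (b) 5.90 ppm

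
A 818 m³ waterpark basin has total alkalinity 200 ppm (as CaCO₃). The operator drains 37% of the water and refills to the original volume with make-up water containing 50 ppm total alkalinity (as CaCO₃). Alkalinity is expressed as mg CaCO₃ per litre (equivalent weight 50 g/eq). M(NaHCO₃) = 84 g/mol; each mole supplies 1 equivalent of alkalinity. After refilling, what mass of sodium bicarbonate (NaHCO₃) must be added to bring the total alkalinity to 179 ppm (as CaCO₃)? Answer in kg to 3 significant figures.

47.4 kg

Volume: 818 m³ = 818,000 L.
After draining 37% and refilling: 200 × 0.63 + 50 × 0.37 = 144.5 ppm.
Deficit to target: 179 − 144.5 = 34.5 mg/L.
As CaCO₃: 34.5 mg/L × 818,000 L = 28,220 g; ÷ 50 g/eq ÷ 1 = 564.4 mol NaHCO₃.
Mass: 564.4 × 84 = 47,410 g.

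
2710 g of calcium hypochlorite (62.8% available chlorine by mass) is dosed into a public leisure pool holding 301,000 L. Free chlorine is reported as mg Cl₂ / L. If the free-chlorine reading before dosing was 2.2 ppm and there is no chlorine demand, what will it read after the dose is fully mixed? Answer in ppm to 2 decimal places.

Available chlorine delivered: 2710 g × 0.628 = 1702 g as Cl₂.
Concentration rise: 1702 g / 301,000 L = 5.654 mg/L = 5.65 ppm.
Final FC: 2.2 + 5.65 = 7.85 ppm.

7.85 ppm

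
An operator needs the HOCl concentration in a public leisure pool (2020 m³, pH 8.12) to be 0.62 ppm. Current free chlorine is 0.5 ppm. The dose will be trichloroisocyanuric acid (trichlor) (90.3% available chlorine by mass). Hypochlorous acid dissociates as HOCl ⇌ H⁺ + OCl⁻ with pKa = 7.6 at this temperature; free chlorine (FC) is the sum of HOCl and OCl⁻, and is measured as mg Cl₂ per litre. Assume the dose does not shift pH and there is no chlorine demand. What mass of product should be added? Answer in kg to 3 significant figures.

Volume: 2020 m³ = 2,020,000 L.
[OCl⁻]/[HOCl] = 10^(pH − pKa) = 10^(8.12 − 7.6) = 3.311; fraction as HOCl = 1/(1 + 3.311) = 0.2319.
Free chlorine required for 0.62 ppm HOCl: 0.62 / 0.2319 = 2.673 ppm.
FC to add: 2.673 − 0.5 = 2.173 mg/L as Cl₂.
Cl₂ equivalent: 2.173 mg/L × 2,020,000 L = 4389 g.
Product at 90.3% available Cl: 4389 / 0.903 = 4861 g.

4.86 kg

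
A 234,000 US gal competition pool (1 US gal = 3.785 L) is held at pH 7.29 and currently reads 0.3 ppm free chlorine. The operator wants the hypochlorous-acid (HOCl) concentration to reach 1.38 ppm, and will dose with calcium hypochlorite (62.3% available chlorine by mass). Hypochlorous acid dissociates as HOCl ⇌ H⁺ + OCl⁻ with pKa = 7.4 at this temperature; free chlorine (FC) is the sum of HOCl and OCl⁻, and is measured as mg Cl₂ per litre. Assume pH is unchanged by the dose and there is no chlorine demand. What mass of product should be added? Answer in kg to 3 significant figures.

3.06 kg

Volume: 234,000 US gal × 3.785 L/gal = 885,690 L.
[OCl⁻]/[HOCl] = 10^(pH − pKa) = 10^(7.29 − 7.4) = 0.7762; fraction as HOCl = 1/(1 + 0.7762) = 0.563.
Free chlorine required for 1.38 ppm HOCl: 1.38 / 0.563 = 2.451 ppm.
FC to add: 2.451 − 0.3 = 2.151 mg/L as Cl₂.
Cl₂ equivalent: 2.151 mg/L × 885,690 L = 1905 g.
Product at 62.3% available Cl: 1905 / 0.623 = 3058 g.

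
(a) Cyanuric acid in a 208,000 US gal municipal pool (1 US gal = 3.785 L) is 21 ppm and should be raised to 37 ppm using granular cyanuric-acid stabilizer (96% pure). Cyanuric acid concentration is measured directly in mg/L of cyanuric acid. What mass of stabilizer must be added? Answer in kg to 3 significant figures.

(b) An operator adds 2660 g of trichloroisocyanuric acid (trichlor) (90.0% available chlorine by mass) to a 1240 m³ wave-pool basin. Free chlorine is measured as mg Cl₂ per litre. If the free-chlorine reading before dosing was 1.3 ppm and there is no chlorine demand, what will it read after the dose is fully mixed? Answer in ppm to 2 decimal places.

(a) 13.1 kg; (b) 3.23 ppm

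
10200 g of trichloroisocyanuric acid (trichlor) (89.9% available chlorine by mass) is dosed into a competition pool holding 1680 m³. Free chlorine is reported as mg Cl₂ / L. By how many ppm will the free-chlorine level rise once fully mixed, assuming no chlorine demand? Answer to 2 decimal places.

5.46 ppm

Volume: 1680 m³ = 1,680,000 L.
Available chlorine delivered: 10,200 g × 0.899 = 9170 g as Cl₂.
Concentration rise: 9170 g / 1,680,000 L = 5.458 mg/L = 5.46 ppm.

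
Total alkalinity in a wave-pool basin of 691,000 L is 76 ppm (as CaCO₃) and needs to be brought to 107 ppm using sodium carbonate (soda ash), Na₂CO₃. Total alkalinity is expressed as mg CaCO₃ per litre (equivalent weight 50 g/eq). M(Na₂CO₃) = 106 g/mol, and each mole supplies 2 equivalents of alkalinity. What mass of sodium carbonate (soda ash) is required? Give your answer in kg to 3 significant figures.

Alkalinity to add: (107 − 76) = 31 mg/L as CaCO₃ × 691,000 L = 21,420 g as CaCO₃.
Equivalents: 21,420 g ÷ 50 g/eq = 428.4 eq.
Each mole of Na₂CO₃ supplies 2 eq, so 428.4 / 2 = 214.2 mol.
Mass: 214.2 mol × 106 g/mol = 22,710 g.

22.7 kg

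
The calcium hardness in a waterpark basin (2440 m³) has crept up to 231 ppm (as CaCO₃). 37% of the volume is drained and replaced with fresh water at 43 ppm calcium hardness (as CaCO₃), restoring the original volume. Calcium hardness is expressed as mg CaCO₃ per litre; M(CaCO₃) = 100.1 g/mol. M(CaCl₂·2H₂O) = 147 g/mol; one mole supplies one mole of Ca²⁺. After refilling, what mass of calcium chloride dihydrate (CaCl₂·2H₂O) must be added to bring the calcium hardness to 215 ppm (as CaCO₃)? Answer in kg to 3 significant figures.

192 kg

Volume: 2440 m³ = 2,440,000 L.
After draining 37% and refilling: 231 × 0.63 + 43 × 0.37 = 161.44 ppm.
Deficit to target: 215 − 161.44 = 53.56 mg/L.
As CaCO₃: 53.56 mg/L × 2,440,000 L = 130,700 g; ÷ 100.1 = 1306 mol Ca²⁺.
Mass: 1306 × 147 = 191,900 g.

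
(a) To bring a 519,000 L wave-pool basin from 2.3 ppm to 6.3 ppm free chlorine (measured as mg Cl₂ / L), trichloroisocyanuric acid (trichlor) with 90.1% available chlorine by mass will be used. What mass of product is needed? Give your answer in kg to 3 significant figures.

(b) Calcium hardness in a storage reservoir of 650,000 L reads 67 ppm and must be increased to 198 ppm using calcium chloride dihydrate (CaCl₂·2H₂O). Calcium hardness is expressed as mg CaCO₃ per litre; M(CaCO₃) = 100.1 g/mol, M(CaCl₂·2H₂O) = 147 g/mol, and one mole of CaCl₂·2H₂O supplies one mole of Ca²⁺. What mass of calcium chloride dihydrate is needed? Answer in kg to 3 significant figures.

(a) Chlorine deficit: 6.3 − 2.3 = 4 ppm = 4 mg/L as Cl₂.
(a) Cl₂ equivalent needed: 4 mg/L × 519,000 L = 2,076,000 mg = 2076 g.
(a) Product at 90.1% available chlorine: 2076 / 0.901 = 2304 g.

(b) Hardness to add: (198 − 67) = 131 mg/L as CaCO₃ × 650,000 L = 85,150 g as CaCO₃.
(b) Moles of Ca²⁺ (1 mol Ca²⁺ ≡ 1 mol CaCO₃): 85,150 / 100.1 g/mol = 850.6 mol.
(b) Mass of CaCl₂·2H₂O: 850.6 × 147 = 125,000 g.

(a) 2.30 kg; (b) 125 kg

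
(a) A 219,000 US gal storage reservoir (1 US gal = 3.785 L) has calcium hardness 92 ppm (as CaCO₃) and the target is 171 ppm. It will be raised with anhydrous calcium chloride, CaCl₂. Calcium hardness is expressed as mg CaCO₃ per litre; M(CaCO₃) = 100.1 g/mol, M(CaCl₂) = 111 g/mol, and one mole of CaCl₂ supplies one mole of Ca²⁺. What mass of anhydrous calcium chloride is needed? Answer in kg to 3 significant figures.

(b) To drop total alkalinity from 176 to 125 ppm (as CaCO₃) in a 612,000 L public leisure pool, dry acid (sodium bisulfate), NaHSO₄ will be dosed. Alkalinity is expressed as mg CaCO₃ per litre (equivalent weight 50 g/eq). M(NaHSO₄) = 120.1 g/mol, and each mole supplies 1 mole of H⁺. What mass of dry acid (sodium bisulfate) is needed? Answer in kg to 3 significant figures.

(a) Volume: 219,000 US gal × 3.785 L/gal = 828,915 L.
(a) Hardness to add: (171 − 92) = 79 mg/L as CaCO₃ × 828,915 L = 65,480 g as CaCO₃.
(a) Moles of Ca²⁺ (1 mol Ca²⁺ ≡ 1 mol CaCO₃): 65,480 / 100.1 g/mol = 654.2 mol.
(a) Mass of CaCl₂: 654.2 × 111 = 72,610 g.

(b) Alkalinity to neutralize: (176 − 125) = 51 mg/L as CaCO₃ × 612,000 L = 31,210 g as CaCO₃.
(b) Equivalents of H⁺ required: 31,210 ÷ 50 g/eq = 624.2 eq = 624.2 mol NaHSO₄.
(b) Mass of NaHSO₄: 624.2 × 120.1 = 74,970 g.

(a) 72.6 kg; (b) 75.0 kg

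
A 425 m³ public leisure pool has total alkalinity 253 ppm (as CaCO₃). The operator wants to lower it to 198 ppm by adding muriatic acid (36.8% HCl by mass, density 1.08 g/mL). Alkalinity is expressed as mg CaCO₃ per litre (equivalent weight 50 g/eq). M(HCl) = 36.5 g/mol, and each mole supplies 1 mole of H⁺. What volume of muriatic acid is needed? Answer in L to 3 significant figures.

42.9 L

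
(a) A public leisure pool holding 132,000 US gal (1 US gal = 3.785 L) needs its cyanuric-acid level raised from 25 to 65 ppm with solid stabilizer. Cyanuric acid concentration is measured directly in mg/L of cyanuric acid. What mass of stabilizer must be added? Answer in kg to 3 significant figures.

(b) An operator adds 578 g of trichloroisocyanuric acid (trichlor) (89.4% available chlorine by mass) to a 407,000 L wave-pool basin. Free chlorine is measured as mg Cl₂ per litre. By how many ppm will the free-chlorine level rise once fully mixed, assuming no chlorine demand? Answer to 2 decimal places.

(a) 20.0 kg; (b) 1.27 ppm

(a) Volume: 132,000 US gal × 3.785 L/gal = 499,620 L.
(a) CYA to add: (65 − 25) = 40 mg/L × 499,620 L = 19,980 g cyanuric acid.

(b) Available chlorine delivered: 578 g × 0.894 = 516.7 g as Cl₂.
(b) Concentration rise: 516.7 g / 407,000 L = 1.27 mg/L = 1.27 ppm.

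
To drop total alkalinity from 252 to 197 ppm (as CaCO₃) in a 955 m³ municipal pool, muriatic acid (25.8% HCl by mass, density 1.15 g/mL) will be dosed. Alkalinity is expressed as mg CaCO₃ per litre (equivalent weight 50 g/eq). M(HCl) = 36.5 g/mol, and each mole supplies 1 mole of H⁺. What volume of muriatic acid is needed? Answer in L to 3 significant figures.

129 L

Volume: 955 m³ = 955,000 L.
Alkalinity to neutralize: (252 − 197) = 55 mg/L as CaCO₃ × 955,000 L = 52,520 g as CaCO₃.
Equivalents of H⁺ required: 52,520 ÷ 50 g/eq = 1050 eq = 1050 mol HCl.
Mass of HCl: 1050 × 36.5 = 38,340 g.
Mass of 25.8% solution: 38,340 / 0.258 = 148,600 g.
Volume: 148,600 g ÷ 1.15 g/mL = 129,200 mL.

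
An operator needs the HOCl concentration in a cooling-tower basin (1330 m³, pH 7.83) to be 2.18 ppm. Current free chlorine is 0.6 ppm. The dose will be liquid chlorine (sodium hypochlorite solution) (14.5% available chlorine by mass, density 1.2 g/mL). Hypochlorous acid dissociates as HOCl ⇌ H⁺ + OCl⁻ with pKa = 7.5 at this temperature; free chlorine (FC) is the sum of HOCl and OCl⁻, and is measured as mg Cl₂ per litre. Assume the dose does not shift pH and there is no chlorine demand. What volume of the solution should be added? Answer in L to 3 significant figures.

Volume: 1330 m³ = 1,330,000 L.
[OCl⁻]/[HOCl] = 10^(pH − pKa) = 10^(7.83 − 7.5) = 2.138; fraction as HOCl = 1/(1 + 2.138) = 0.3187.
Free chlorine required for 2.18 ppm HOCl: 2.18 / 0.3187 = 6.841 ppm.
FC to add: 6.841 − 0.6 = 6.241 mg/L as Cl₂.
Cl₂ equivalent: 6.241 mg/L × 1,330,000 L = 8300 g.
Product at 14.5% available Cl: 8300 / 0.145 = 57,240 g.
Volume: 57,240 g ÷ 1.2 g/mL = 47,700 mL.

47.7 L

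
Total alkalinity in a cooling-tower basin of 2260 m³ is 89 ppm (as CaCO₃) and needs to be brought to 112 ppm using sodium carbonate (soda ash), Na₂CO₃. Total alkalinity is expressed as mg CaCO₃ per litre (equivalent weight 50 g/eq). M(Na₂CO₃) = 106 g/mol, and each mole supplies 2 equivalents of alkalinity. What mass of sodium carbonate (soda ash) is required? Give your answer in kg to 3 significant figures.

Volume: 2260 m³ = 2,260,000 L.
Alkalinity to add: (112 − 89) = 23 mg/L as CaCO₃ × 2,260,000 L = 51,980 g as CaCO₃.
Equivalents: 51,980 g ÷ 50 g/eq = 1040 eq.
Each mole of Na₂CO₃ supplies 2 eq, so 1040 / 2 = 519.8 mol.
Mass: 519.8 mol × 106 g/mol = 55,100 g.

55.1 kg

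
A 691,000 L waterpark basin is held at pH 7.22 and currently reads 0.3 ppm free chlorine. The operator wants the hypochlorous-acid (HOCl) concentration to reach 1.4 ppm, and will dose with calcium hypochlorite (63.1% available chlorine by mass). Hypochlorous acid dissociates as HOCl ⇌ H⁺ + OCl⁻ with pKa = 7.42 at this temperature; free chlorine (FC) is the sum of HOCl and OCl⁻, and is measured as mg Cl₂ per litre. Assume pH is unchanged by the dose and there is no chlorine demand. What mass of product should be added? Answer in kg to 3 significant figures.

[OCl⁻]/[HOCl] = 10^(pH − pKa) = 10^(7.22 − 7.42) = 0.631; fraction as HOCl = 1/(1 + 0.631) = 0.6131.
Free chlorine required for 1.4 ppm HOCl: 1.4 / 0.6131 = 2.283 ppm.
FC to add: 2.283 − 0.3 = 1.983 mg/L as Cl₂.
Cl₂ equivalent: 1.983 mg/L × 691,000 L = 1370 g.
Product at 63.1% available Cl: 1370 / 0.631 = 2172 g.

2.17 kg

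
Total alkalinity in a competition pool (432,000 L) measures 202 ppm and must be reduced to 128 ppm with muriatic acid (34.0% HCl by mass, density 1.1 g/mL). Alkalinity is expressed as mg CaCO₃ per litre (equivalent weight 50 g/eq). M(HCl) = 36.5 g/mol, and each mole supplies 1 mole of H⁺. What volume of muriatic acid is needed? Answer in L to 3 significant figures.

62.4 L

Alkalinity to neutralize: (202 − 128) = 74 mg/L as CaCO₃ × 432,000 L = 31,970 g as CaCO₃.
Equivalents of H⁺ required: 31,970 ÷ 50 g/eq = 639.4 eq = 639.4 mol HCl.
Mass of HCl: 639.4 × 36.5 = 23,340 g.
Mass of 34.0% solution: 23,340 / 0.34 = 68,640 g.
Volume: 68,640 g ÷ 1.1 g/mL = 62,400 mL.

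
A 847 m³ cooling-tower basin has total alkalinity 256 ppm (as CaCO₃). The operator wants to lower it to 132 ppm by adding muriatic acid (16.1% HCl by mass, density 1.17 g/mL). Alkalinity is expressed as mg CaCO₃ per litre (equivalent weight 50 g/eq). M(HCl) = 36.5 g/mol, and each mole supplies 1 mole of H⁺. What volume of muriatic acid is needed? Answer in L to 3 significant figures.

407 L

Volume: 847 m³ = 847,000 L.
Alkalinity to neutralize: (256 − 132) = 124 mg/L as CaCO₃ × 847,000 L = 105,000 g as CaCO₃.
Equivalents of H⁺ required: 105,000 ÷ 50 g/eq = 2101 eq = 2101 mol HCl.
Mass of HCl: 2101 × 36.5 = 76,670 g.
Mass of 16.1% solution: 76,670 / 0.161 = 476,200 g.
Volume: 476,200 g ÷ 1.17 g/mL = 407,000 mL.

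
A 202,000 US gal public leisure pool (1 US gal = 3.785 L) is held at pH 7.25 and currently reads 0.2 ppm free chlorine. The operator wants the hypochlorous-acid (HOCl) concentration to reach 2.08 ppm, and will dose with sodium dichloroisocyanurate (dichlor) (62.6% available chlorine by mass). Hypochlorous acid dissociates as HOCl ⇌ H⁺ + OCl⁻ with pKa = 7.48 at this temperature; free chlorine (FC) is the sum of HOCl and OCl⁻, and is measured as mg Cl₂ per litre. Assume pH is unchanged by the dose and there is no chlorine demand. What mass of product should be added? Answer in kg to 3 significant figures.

Volume: 202,000 US gal × 3.785 L/gal = 764,570 L.
[OCl⁻]/[HOCl] = 10^(pH − pKa) = 10^(7.25 − 7.48) = 0.5888; fraction as HOCl = 1/(1 + 0.5888) = 0.6294.
Free chlorine required for 2.08 ppm HOCl: 2.08 / 0.6294 = 3.305 ppm.
FC to add: 3.305 − 0.2 = 3.105 mg/L as Cl₂.
Cl₂ equivalent: 3.105 mg/L × 764,570 L = 2374 g.
Product at 62.6% available Cl: 2374 / 0.626 = 3792 g.

3.79 kg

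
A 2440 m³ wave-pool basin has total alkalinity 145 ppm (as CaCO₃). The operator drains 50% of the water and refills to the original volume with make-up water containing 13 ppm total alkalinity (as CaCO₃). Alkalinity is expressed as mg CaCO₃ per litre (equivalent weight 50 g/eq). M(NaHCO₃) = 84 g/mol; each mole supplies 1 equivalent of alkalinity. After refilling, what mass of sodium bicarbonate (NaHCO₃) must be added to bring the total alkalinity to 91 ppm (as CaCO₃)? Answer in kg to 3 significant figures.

Volume: 2440 m³ = 2,440,000 L.
After draining 50% and refilling: 145 × 0.50 + 13 × 0.50 = 79 ppm.
Deficit to target: 91 − 79 = 12 mg/L.
As CaCO₃: 12 mg/L × 2,440,000 L = 29,280 g; ÷ 50 g/eq ÷ 1 = 585.6 mol NaHCO₃.
Mass: 585.6 × 84 = 49,190 g.

49.2 kg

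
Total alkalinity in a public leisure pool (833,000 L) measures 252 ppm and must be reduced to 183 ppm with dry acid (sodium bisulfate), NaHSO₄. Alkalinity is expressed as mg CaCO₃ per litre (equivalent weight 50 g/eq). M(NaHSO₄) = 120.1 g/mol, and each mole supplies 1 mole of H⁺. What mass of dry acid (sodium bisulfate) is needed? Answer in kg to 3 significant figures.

Alkalinity to neutralize: (252 − 183) = 69 mg/L as CaCO₃ × 833,000 L = 57,480 g as CaCO₃.
Equivalents of H⁺ required: 57,480 ÷ 50 g/eq = 1150 eq = 1150 mol NaHSO₄.
Mass of NaHSO₄: 1150 × 120.1 = 138,100 g.

138 kg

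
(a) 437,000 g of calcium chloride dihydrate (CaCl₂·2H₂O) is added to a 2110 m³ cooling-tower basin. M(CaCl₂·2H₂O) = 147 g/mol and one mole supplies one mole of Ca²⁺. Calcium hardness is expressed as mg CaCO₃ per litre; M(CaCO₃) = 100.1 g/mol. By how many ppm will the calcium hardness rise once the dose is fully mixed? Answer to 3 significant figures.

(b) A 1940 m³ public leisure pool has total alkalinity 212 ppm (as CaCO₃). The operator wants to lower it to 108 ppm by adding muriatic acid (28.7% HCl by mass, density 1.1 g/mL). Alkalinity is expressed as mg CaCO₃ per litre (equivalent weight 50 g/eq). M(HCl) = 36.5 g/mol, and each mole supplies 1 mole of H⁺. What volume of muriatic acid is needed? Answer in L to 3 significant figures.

(a) 141 ppm; (b) 467 L

(a) Volume: 2110 m³ = 2,110,000 L.
(a) Moles of Ca²⁺: 437,000 g ÷ 147 g/mol = 2973 mol.
(a) As CaCO₃: 2973 mol × 100.1 g/mol = 297,600 g.
(a) Rise: 297,600 g / 2,110,000 L × 1000 = 141 mg/L.

(b) Volume: 1940 m³ = 1,940,000 L.
(b) Alkalinity to neutralize: (212 − 108) = 104 mg/L as CaCO₃ × 1,940,000 L = 201,800 g as CaCO₃.
(b) Equivalents of H⁺ required: 201,800 ÷ 50 g/eq = 4035 eq = 4035 mol HCl.
(b) Mass of HCl: 4035 × 36.5 = 147,300 g.
(b) Mass of 28.7% solution: 147,300 / 0.287 = 513,200 g.
(b) Volume: 513,200 g ÷ 1.1 g/mL = 466,500 mL.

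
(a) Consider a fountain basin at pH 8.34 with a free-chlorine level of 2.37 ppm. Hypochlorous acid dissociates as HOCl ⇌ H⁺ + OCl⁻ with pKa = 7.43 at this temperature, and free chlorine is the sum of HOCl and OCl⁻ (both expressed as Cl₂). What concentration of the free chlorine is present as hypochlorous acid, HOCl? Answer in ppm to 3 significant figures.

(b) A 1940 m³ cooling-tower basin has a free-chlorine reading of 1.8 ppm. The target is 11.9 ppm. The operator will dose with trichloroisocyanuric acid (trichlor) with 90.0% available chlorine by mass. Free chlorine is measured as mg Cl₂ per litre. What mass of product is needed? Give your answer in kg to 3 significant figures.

(a) [OCl⁻]/[HOCl] = 10^(pH − pKa) = 10^(8.34 − 7.43) = 10^0.91 = 8.128.
(a) Fraction as HOCl = 1 / (1 + 8.128) = 0.1095.
(a) HOCl = 0.1095 × 2.37 ppm = 0.2596 ppm.

(b) Volume: 1940 m³ = 1,940,000 L.
(b) Chlorine deficit: 11.9 − 1.8 = 10.1 ppm = 10.1 mg/L as Cl₂.
(b) Cl₂ equivalent needed: 10.1 mg/L × 1,940,000 L = 19,590,000 mg = 19,590 g.
(b) Product at 90.0% available chlorine: 19,590 / 0.9 = 21,770 g.

(a) 0.260 ppm; (b) 21.8 kg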